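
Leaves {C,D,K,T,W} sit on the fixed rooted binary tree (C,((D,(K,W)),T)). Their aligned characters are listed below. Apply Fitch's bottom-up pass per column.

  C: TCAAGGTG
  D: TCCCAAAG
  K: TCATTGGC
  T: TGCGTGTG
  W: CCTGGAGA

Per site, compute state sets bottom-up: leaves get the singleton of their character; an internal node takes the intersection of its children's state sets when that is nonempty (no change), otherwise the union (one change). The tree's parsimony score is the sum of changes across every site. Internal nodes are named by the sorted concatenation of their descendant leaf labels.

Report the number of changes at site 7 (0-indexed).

2

[col 0] KW: children K:{T}, W:{C} ∪→ {C,T}; cost 1
[col 0] DKW: children D:{T}, KW:{C,T} ∩→ {T}; cost 0
[col 0] DKTW: children DKW:{T}, T:{T} ∩→ {T}; cost 0
[col 0] CDKTW: children C:{T}, DKTW:{T} ∩→ {T}; cost 0
[col 1] KW: children K:{C}, W:{C} ∩→ {C}; cost 0
[col 1] DKW: children D:{C}, KW:{C} ∩→ {C}; cost 0
[col 1] DKTW: children DKW:{C}, T:{G} ∪→ {C,G}; cost 1
[col 1] CDKTW: children C:{C}, DKTW:{C,G} ∩→ {C}; cost 0
[col 2] KW: children K:{A}, W:{T} ∪→ {A,T}; cost 1
[col 2] DKW: children D:{C}, KW:{A,T} ∪→ {A,C,T}; cost 1
[col 2] DKTW: children DKW:{A,C,T}, T:{C} ∩→ {C}; cost 0
[col 2] CDKTW: children C:{A}, DKTW:{C} ∪→ {A,C}; cost 1
[col 3] KW: children K:{T}, W:{G} ∪→ {G,T}; cost 1
[col 3] DKW: children D:{C}, KW:{G,T} ∪→ {C,G,T}; cost 1
[col 3] DKTW: children DKW:{C,G,T}, T:{G} ∩→ {G}; cost 0
[col 3] CDKTW: children C:{A}, DKTW:{G} ∪→ {A,G}; cost 1
[col 4] KW: children K:{T}, W:{G} ∪→ {G,T}; cost 1
[col 4] DKW: children D:{A}, KW:{G,T} ∪→ {A,G,T}; cost 1
[col 4] DKTW: children DKW:{A,G,T}, T:{T} ∩→ {T}; cost 0
[col 4] CDKTW: children C:{G}, DKTW:{T} ∪→ {G,T}; cost 1
[col 5] KW: children K:{G}, W:{A} ∪→ {A,G}; cost 1
[col 5] DKW: children D:{A}, KW:{A,G} ∩→ {A}; cost 0
[col 5] DKTW: children DKW:{A}, T:{G} ∪→ {A,G}; cost 1
[col 5] CDKTW: children C:{G}, DKTW:{A,G} ∩→ {G}; cost 0
[col 6] KW: children K:{G}, W:{G} ∩→ {G}; cost 0
[col 6] DKW: children D:{A}, KW:{G} ∪→ {A,G}; cost 1
[col 6] DKTW: children DKW:{A,G}, T:{T} ∪→ {A,G,T}; cost 1
[col 6] CDKTW: children C:{T}, DKTW:{A,G,T} ∩→ {T}; cost 0
[col 7] KW: children K:{C}, W:{A} ∪→ {A,C}; cost 1
[col 7] DKW: children D:{G}, KW:{A,C} ∪→ {A,C,G}; cost 1
[col 7] DKTW: children DKW:{A,C,G}, T:{G} ∩→ {G}; cost 0
[col 7] CDKTW: children C:{G}, DKTW:{G} ∩→ {G}; cost 0
per-site changes: [1, 1, 3, 3, 3, 2, 2, 2]; total = 17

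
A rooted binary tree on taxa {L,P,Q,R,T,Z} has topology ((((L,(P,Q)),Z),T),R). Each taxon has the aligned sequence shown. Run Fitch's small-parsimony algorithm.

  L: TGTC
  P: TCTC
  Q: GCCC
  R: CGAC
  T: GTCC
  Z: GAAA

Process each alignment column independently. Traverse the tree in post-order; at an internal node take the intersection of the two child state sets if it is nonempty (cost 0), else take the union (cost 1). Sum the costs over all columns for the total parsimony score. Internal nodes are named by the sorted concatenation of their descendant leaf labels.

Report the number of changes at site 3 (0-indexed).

PQ@0: {T} ∪ {G} = {G,T} (union, +1)
LPQ@0: {T} ∩ {G,T} = {T} (intersection, +0)
LPQZ@0: {T} ∪ {G} = {G,T} (union, +1)
LPQTZ@0: {G,T} ∩ {G} = {G} (intersection, +0)
LPQRTZ@0: {G} ∪ {C} = {C,G} (union, +1)
PQ@1: {C} ∩ {C} = {C} (intersection, +0)
LPQ@1: {G} ∪ {C} = {C,G} (union, +1)
LPQZ@1: {C,G} ∪ {A} = {A,C,G} (union, +1)
LPQTZ@1: {A,C,G} ∪ {T} = {A,C,G,T} (union, +1)
LPQRTZ@1: {A,C,G,T} ∩ {G} = {G} (intersection, +0)
PQ@2: {T} ∪ {C} = {C,T} (union, +1)
LPQ@2: {T} ∩ {C,T} = {T} (intersection, +0)
LPQZ@2: {T} ∪ {A} = {A,T} (union, +1)
LPQTZ@2: {A,T} ∪ {C} = {A,C,T} (union, +1)
LPQRTZ@2: {A,C,T} ∩ {A} = {A} (intersection, +0)
PQ@3: {C} ∩ {C} = {C} (intersection, +0)
LPQ@3: {C} ∩ {C} = {C} (intersection, +0)
LPQZ@3: {C} ∪ {A} = {A,C} (union, +1)
LPQTZ@3: {A,C} ∩ {C} = {C} (intersection, +0)
LPQRTZ@3: {C} ∩ {C} = {C} (intersection, +0)
per-site changes: [3, 3, 3, 1]; total = 10

1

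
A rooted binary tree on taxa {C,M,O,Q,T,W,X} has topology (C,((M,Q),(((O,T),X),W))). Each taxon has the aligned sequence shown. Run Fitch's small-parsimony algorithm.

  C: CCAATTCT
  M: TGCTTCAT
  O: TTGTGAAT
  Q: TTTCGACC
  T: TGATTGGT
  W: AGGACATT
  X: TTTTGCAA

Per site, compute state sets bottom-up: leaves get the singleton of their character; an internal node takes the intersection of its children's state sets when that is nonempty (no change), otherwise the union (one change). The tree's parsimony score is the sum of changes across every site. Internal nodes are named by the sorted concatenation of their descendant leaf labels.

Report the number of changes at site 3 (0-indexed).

3

[col 0] MQ: children M:{T}, Q:{T} ∩→ {T}; cost 0
[col 0] OT: children O:{T}, T:{T} ∩→ {T}; cost 0
[col 0] OTX: children OT:{T}, X:{T} ∩→ {T}; cost 0
[col 0] OTWX: children OTX:{T}, W:{A} ∪→ {A,T}; cost 1
[col 0] MOQTWX: children MQ:{T}, OTWX:{A,T} ∩→ {T}; cost 0
[col 0] CMOQTWX: children C:{C}, MOQTWX:{T} ∪→ {C,T}; cost 1
[col 1] MQ: children M:{G}, Q:{T} ∪→ {G,T}; cost 1
[col 1] OT: children O:{T}, T:{G} ∪→ {G,T}; cost 1
[col 1] OTX: children OT:{G,T}, X:{T} ∩→ {T}; cost 0
[col 1] OTWX: children OTX:{T}, W:{G} ∪→ {G,T}; cost 1
[col 1] MOQTWX: children MQ:{G,T}, OTWX:{G,T} ∩→ {G,T}; cost 0
[col 1] CMOQTWX: children C:{C}, MOQTWX:{G,T} ∪→ {C,G,T}; cost 1
[col 2] MQ: children M:{C}, Q:{T} ∪→ {C,T}; cost 1
[col 2] OT: children O:{G}, T:{A} ∪→ {A,G}; cost 1
[col 2] OTX: children OT:{A,G}, X:{T} ∪→ {A,G,T}; cost 1
[col 2] OTWX: children OTX:{A,G,T}, W:{G} ∩→ {G}; cost 0
[col 2] MOQTWX: children MQ:{C,T}, OTWX:{G} ∪→ {C,G,T}; cost 1
[col 2] CMOQTWX: children C:{A}, MOQTWX:{C,G,T} ∪→ {A,C,G,T}; cost 1
[col 3] MQ: children M:{T}, Q:{C} ∪→ {C,T}; cost 1
[col 3] OT: children O:{T}, T:{T} ∩→ {T}; cost 0
[col 3] OTX: children OT:{T}, X:{T} ∩→ {T}; cost 0
[col 3] OTWX: children OTX:{T}, W:{A} ∪→ {A,T}; cost 1
[col 3] MOQTWX: children MQ:{C,T}, OTWX:{A,T} ∩→ {T}; cost 0
[col 3] CMOQTWX: children C:{A}, MOQTWX:{T} ∪→ {A,T}; cost 1
[col 4] MQ: children M:{T}, Q:{G} ∪→ {G,T}; cost 1
[col 4] OT: children O:{G}, T:{T} ∪→ {G,T}; cost 1
[col 4] OTX: children OT:{G,T}, X:{G} ∩→ {G}; cost 0
[col 4] OTWX: children OTX:{G}, W:{C} ∪→ {C,G}; cost 1
[col 4] MOQTWX: children MQ:{G,T}, OTWX:{C,G} ∩→ {G}; cost 0
[col 4] CMOQTWX: children C:{T}, MOQTWX:{G} ∪→ {G,T}; cost 1
[col 5] MQ: children M:{C}, Q:{A} ∪→ {A,C}; cost 1
[col 5] OT: children O:{A}, T:{G} ∪→ {A,G}; cost 1
[col 5] OTX: children OT:{A,G}, X:{C} ∪→ {A,C,G}; cost 1
[col 5] OTWX: children OTX:{A,C,G}, W:{A} ∩→ {A}; cost 0
[col 5] MOQTWX: children MQ:{A,C}, OTWX:{A} ∩→ {A}; cost 0
[col 5] CMOQTWX: children C:{T}, MOQTWX:{A} ∪→ {A,T}; cost 1
[col 6] MQ: children M:{A}, Q:{C} ∪→ {A,C}; cost 1
[col 6] OT: children O:{A}, T:{G} ∪→ {A,G}; cost 1
[col 6] OTX: children OT:{A,G}, X:{A} ∩→ {A}; cost 0
[col 6] OTWX: children OTX:{A}, W:{T} ∪→ {A,T}; cost 1
[col 6] MOQTWX: children MQ:{A,C}, OTWX:{A,T} ∩→ {A}; cost 0
[col 6] CMOQTWX: children C:{C}, MOQTWX:{A} ∪→ {A,C}; cost 1
[col 7] MQ: children M:{T}, Q:{C} ∪→ {C,T}; cost 1
[col 7] OT: children O:{T}, T:{T} ∩→ {T}; cost 0
[col 7] OTX: children OT:{T}, X:{A} ∪→ {A,T}; cost 1
[col 7] OTWX: children OTX:{A,T}, W:{T} ∩→ {T}; cost 0
[col 7] MOQTWX: children MQ:{C,T}, OTWX:{T} ∩→ {T}; cost 0
[col 7] CMOQTWX: children C:{T}, MOQTWX:{T} ∩→ {T}; cost 0
per-site changes: [2, 4, 5, 3, 4, 4, 4, 2]; total = 28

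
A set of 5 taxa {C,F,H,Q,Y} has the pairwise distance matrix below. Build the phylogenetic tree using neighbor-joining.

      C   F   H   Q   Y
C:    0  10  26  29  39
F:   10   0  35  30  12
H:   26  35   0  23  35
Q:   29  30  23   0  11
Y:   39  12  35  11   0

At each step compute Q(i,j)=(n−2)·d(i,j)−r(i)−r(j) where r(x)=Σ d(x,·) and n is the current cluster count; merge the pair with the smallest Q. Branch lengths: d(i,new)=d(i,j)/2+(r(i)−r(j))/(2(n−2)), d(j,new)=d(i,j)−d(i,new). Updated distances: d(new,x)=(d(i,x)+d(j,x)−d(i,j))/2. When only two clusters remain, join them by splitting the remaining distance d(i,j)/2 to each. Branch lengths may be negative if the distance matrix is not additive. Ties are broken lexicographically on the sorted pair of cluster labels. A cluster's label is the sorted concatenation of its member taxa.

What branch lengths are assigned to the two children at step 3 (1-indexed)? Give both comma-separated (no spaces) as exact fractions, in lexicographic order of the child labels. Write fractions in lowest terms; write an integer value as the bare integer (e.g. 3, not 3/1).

15/2,7/2

1. join C+F (d=10, Q=-161) ⇒ CF; edges |C|=47/6, |F|=13/6
  updated: d(CF,H)=51/2, d(CF,Q)=49/2, d(CF,Y)=41/2
2. join CF+H (d=51/2, Q=-103) ⇒ CFH; edges |CF|=19/2, |H|=16
  updated: d(CFH,Q)=11, d(CFH,Y)=15
3. join CFH+Q (d=11, Q=-37) ⇒ CFHQ; edges |CFH|=15/2, |Q|=7/2
  updated: d(CFHQ,Y)=15/2
4. join CFHQ+Y (d=15/2) ⇒ CFHQY; edges |CFHQ|=15/4, |Y|=15/4
final tree: ((((C:47/6,F:13/6):19/2,H:16):15/2,Q:7/2):15/4,Y:15/4)
total length: 54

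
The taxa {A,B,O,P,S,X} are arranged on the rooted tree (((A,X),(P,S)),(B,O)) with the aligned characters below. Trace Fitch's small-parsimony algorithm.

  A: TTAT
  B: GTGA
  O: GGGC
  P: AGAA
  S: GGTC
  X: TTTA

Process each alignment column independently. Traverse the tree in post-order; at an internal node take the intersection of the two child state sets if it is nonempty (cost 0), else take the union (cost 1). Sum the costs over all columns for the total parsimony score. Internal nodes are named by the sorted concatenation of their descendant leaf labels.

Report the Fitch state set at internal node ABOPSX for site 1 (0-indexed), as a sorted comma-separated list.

G,T

AX@0: {T} ∩ {T} = {T} (intersection, +0)
PS@0: {A} ∪ {G} = {A,G} (union, +1)
APSX@0: {T} ∪ {A,G} = {A,G,T} (union, +1)
BO@0: {G} ∩ {G} = {G} (intersection, +0)
ABOPSX@0: {A,G,T} ∩ {G} = {G} (intersection, +0)
AX@1: {T} ∩ {T} = {T} (intersection, +0)
PS@1: {G} ∩ {G} = {G} (intersection, +0)
APSX@1: {T} ∪ {G} = {G,T} (union, +1)
BO@1: {T} ∪ {G} = {G,T} (union, +1)
ABOPSX@1: {G,T} ∩ {G,T} = {G,T} (intersection, +0)
AX@2: {A} ∪ {T} = {A,T} (union, +1)
PS@2: {A} ∪ {T} = {A,T} (union, +1)
APSX@2: {A,T} ∩ {A,T} = {A,T} (intersection, +0)
BO@2: {G} ∩ {G} = {G} (intersection, +0)
ABOPSX@2: {A,T} ∪ {G} = {A,G,T} (union, +1)
AX@3: {T} ∪ {A} = {A,T} (union, +1)
PS@3: {A} ∪ {C} = {A,C} (union, +1)
APSX@3: {A,T} ∩ {A,C} = {A} (intersection, +0)
BO@3: {A} ∪ {C} = {A,C} (union, +1)
ABOPSX@3: {A} ∩ {A,C} = {A} (intersection, +0)
per-site changes: [2, 2, 3, 3]; total = 10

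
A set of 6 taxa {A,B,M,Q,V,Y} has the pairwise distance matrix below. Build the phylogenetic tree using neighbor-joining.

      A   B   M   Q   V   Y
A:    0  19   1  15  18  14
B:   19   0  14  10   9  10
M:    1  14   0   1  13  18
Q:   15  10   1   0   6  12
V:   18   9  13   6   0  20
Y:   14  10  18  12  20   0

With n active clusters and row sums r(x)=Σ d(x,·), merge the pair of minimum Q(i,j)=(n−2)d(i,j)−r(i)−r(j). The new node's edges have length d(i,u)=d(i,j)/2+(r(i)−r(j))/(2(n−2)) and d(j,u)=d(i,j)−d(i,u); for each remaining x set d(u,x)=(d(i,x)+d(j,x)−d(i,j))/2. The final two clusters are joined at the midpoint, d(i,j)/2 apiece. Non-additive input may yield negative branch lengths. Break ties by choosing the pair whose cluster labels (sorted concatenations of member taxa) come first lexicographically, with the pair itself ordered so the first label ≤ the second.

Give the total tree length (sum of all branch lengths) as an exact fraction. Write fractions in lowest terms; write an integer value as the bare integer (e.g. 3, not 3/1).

231/8

iteration 1: select A,M (d=1, Q=-110); attach at lengths (3, -2); label the merged cluster AM
  updated: d(AM,B)=16, d(AM,Q)=15/2, d(AM,V)=15, d(AM,Y)=31/2
iteration 2: select B,Y (d=10, Q=-145/2); attach at lengths (35/12, 85/12); label the merged cluster BY
  updated: d(AM,BY)=43/4, d(BY,Q)=6, d(BY,V)=19/2
iteration 3: select AM,BY (d=43/4, Q=-38); attach at lengths (57/8, 29/8); label the merged cluster ABMY
  updated: d(ABMY,Q)=11/8, d(ABMY,V)=55/8
iteration 4: select ABMY,Q (d=11/8, Q=-57/4); attach at lengths (9/8, 1/4); label the merged cluster ABMQY
  updated: d(ABMQY,V)=23/4
iteration 5: select ABMQY,V (d=23/4); attach at lengths (23/8, 23/8); label the merged cluster ABMQVY
final tree: ((((A:3,M:-2):57/8,(B:35/12,Y:85/12):29/8):9/8,Q:1/4):23/8,V:23/8)
total length: 231/8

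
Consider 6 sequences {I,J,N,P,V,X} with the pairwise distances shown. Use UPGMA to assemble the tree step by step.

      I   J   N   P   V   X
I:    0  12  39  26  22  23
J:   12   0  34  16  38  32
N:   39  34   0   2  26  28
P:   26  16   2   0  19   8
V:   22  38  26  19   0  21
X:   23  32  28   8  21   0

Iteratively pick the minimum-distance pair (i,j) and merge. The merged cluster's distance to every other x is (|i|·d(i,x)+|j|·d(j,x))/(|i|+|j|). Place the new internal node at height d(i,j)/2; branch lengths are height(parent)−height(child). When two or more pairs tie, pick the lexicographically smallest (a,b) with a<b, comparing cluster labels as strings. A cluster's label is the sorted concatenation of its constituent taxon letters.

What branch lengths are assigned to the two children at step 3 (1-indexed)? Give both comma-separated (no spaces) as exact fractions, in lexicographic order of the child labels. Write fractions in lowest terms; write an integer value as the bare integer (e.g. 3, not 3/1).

8,9

iteration 1: select N,P (d=2); attach at lengths (1, 1); label the merged cluster NP
  updated: d(I,NP)=65/2, d(J,NP)=25, d(NP,V)=45/2, d(NP,X)=18
iteration 2: select I,J (d=12); attach at lengths (6, 6); label the merged cluster IJ
  updated: d(IJ,NP)=115/4, d(IJ,V)=30, d(IJ,X)=55/2
iteration 3: select NP,X (d=18); attach at lengths (8, 9); label the merged cluster NPX
  updated: d(IJ,NPX)=85/3, d(NPX,V)=22
iteration 4: select NPX,V (d=22); attach at lengths (2, 11); label the merged cluster NPVX
  updated: d(IJ,NPVX)=115/4
iteration 5: select IJ,NPVX (d=115/4); attach at lengths (67/8, 27/8); label the merged cluster IJNPVX
final tree: ((I:6,J:6):67/8,(((N:1,P:1):8,X:9):2,V:11):27/8)
total length: 223/4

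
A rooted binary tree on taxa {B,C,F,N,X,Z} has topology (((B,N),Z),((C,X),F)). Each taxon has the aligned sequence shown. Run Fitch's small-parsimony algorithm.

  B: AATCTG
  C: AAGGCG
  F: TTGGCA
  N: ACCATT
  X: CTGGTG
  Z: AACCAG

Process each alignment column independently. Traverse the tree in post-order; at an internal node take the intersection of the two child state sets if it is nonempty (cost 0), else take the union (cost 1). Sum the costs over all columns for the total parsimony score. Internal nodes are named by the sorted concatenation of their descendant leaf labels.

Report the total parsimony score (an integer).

BN@0: {A} ∩ {A} = {A} (intersection, +0)
BNZ@0: {A} ∩ {A} = {A} (intersection, +0)
CX@0: {A} ∪ {C} = {A,C} (union, +1)
CFX@0: {A,C} ∪ {T} = {A,C,T} (union, +1)
BCFNXZ@0: {A} ∩ {A,C,T} = {A} (intersection, +0)
BN@1: {A} ∪ {C} = {A,C} (union, +1)
BNZ@1: {A,C} ∩ {A} = {A} (intersection, +0)
CX@1: {A} ∪ {T} = {A,T} (union, +1)
CFX@1: {A,T} ∩ {T} = {T} (intersection, +0)
BCFNXZ@1: {A} ∪ {T} = {A,T} (union, +1)
BN@2: {T} ∪ {C} = {C,T} (union, +1)
BNZ@2: {C,T} ∩ {C} = {C} (intersection, +0)
CX@2: {G} ∩ {G} = {G} (intersection, +0)
CFX@2: {G} ∩ {G} = {G} (intersection, +0)
BCFNXZ@2: {C} ∪ {G} = {C,G} (union, +1)
BN@3: {C} ∪ {A} = {A,C} (union, +1)
BNZ@3: {A,C} ∩ {C} = {C} (intersection, +0)
CX@3: {G} ∩ {G} = {G} (intersection, +0)
CFX@3: {G} ∩ {G} = {G} (intersection, +0)
BCFNXZ@3: {C} ∪ {G} = {C,G} (union, +1)
BN@4: {T} ∩ {T} = {T} (intersection, +0)
BNZ@4: {T} ∪ {A} = {A,T} (union, +1)
CX@4: {C} ∪ {T} = {C,T} (union, +1)
CFX@4: {C,T} ∩ {C} = {C} (intersection, +0)
BCFNXZ@4: {A,T} ∪ {C} = {A,C,T} (union, +1)
BN@5: {G} ∪ {T} = {G,T} (union, +1)
BNZ@5: {G,T} ∩ {G} = {G} (intersection, +0)
CX@5: {G} ∩ {G} = {G} (intersection, +0)
CFX@5: {G} ∪ {A} = {A,G} (union, +1)
BCFNXZ@5: {G} ∩ {A,G} = {G} (intersection, +0)
per-site changes: [2, 3, 2, 2, 3, 2]; total = 14

14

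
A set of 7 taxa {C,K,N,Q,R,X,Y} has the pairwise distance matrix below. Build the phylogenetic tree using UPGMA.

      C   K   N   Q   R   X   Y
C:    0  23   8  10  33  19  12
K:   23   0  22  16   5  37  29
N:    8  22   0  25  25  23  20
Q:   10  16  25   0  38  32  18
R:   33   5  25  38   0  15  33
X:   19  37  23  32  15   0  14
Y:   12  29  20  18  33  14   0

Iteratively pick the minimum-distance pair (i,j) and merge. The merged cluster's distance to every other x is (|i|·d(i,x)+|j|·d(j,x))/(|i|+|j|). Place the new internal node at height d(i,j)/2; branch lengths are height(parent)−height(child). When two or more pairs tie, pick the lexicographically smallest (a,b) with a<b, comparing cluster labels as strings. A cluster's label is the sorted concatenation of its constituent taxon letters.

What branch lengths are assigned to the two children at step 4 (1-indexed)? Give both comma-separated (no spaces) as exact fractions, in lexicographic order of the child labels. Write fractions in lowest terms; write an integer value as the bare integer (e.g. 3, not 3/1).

19/4,35/4

1. join K+R (d=5) ⇒ KR; edges |K|=5/2, |R|=5/2
  updated: d(C,KR)=28, d(KR,N)=47/2, d(KR,Q)=27, d(KR,X)=26, d(KR,Y)=31
2. join C+N (d=8) ⇒ CN; edges |C|=4, |N|=4
  updated: d(CN,KR)=103/4, d(CN,Q)=35/2, d(CN,X)=21, d(CN,Y)=16
3. join X+Y (d=14) ⇒ XY; edges |X|=7, |Y|=7
  updated: d(CN,XY)=37/2, d(KR,XY)=57/2, d(Q,XY)=25
4. join CN+Q (d=35/2) ⇒ CNQ; edges |CN|=19/4, |Q|=35/4
  updated: d(CNQ,KR)=157/6, d(CNQ,XY)=62/3
5. join CNQ+XY (d=62/3) ⇒ CNQXY; edges |CNQ|=19/12, |XY|=10/3
  updated: d(CNQXY,KR)=271/10
6. join CNQXY+KR (d=271/10) ⇒ CKNQRXY; edges |CNQXY|=193/60, |KR|=221/20
final tree: ((((C:4,N:4):19/4,Q:35/4):19/12,(X:7,Y:7):10/3):193/60,(K:5/2,R:5/2):221/20)
total length: 3581/60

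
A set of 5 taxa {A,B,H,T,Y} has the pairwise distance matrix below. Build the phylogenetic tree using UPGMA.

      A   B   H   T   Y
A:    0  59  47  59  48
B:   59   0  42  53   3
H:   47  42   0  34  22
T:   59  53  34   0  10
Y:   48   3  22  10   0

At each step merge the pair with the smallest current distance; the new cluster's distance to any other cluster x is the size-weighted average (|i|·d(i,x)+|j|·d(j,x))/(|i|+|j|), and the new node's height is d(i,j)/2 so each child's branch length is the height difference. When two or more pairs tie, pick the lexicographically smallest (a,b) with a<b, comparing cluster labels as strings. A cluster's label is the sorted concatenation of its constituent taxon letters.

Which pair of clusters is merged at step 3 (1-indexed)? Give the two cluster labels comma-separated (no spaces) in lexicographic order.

iteration 1: select B,Y (d=3); attach at lengths (3/2, 3/2); label the merged cluster BY
  updated: d(A,BY)=107/2, d(BY,H)=32, d(BY,T)=63/2
iteration 2: select BY,T (d=63/2); attach at lengths (57/4, 63/4); label the merged cluster BTY
  updated: d(A,BTY)=166/3, d(BTY,H)=98/3
iteration 3: select BTY,H (d=98/3); attach at lengths (7/12, 49/3); label the merged cluster BHTY
  updated: d(A,BHTY)=213/4
iteration 4: select A,BHTY (d=213/4); attach at lengths (213/8, 247/24); label the merged cluster ABHTY
final tree: (A:213/8,(((B:3/2,Y:3/2):57/4,T:63/4):7/12,H:49/3):247/24)
total length: 521/6

BTY,H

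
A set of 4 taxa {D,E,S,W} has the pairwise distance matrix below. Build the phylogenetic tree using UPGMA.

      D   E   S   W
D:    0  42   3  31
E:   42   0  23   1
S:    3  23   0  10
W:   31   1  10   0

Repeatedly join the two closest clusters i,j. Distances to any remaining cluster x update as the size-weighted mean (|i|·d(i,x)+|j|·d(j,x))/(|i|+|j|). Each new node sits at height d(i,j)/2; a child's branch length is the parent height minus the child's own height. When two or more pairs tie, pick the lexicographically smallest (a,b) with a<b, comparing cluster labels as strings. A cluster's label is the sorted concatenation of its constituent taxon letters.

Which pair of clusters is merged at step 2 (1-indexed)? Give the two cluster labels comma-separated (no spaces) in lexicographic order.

D,S

1. join E+W (d=1) ⇒ EW; edges |E|=1/2, |W|=1/2
  updated: d(D,EW)=73/2, d(EW,S)=33/2
2. join D+S (d=3) ⇒ DS; edges |D|=3/2, |S|=3/2
  updated: d(DS,EW)=53/2
3. join DS+EW (d=53/2) ⇒ DESW; edges |DS|=47/4, |EW|=51/4
final tree: ((D:3/2,S:3/2):47/4,(E:1/2,W:1/2):51/4)
total length: 57/2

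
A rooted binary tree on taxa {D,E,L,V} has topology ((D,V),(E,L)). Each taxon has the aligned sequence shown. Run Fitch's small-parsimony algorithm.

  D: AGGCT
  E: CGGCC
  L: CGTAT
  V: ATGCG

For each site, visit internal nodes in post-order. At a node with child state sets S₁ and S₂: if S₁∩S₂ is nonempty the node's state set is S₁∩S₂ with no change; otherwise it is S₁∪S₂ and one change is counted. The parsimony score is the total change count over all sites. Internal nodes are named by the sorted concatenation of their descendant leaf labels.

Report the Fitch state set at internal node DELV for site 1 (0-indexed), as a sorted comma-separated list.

G

DV@0: {A} ∩ {A} = {A} (intersection, +0)
EL@0: {C} ∩ {C} = {C} (intersection, +0)
DELV@0: {A} ∪ {C} = {A,C} (union, +1)
DV@1: {G} ∪ {T} = {G,T} (union, +1)
EL@1: {G} ∩ {G} = {G} (intersection, +0)
DELV@1: {G,T} ∩ {G} = {G} (intersection, +0)
DV@2: {G} ∩ {G} = {G} (intersection, +0)
EL@2: {G} ∪ {T} = {G,T} (union, +1)
DELV@2: {G} ∩ {G,T} = {G} (intersection, +0)
DV@3: {C} ∩ {C} = {C} (intersection, +0)
EL@3: {C} ∪ {A} = {A,C} (union, +1)
DELV@3: {C} ∩ {A,C} = {C} (intersection, +0)
DV@4: {T} ∪ {G} = {G,T} (union, +1)
EL@4: {C} ∪ {T} = {C,T} (union, +1)
DELV@4: {G,T} ∩ {C,T} = {T} (intersection, +0)
per-site changes: [1, 1, 1, 1, 2]; total = 6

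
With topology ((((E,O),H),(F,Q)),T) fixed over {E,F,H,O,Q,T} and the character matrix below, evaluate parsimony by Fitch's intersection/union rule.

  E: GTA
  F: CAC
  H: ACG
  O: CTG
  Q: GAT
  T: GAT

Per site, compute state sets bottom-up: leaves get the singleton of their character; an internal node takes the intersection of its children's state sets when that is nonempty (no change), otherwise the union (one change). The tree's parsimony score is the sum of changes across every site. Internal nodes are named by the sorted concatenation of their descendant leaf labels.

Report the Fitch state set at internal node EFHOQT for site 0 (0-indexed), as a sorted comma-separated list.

G

[col 0] EO: children E:{G}, O:{C} ∪→ {C,G}; cost 1
[col 0] EHO: children EO:{C,G}, H:{A} ∪→ {A,C,G}; cost 1
[col 0] FQ: children F:{C}, Q:{G} ∪→ {C,G}; cost 1
[col 0] EFHOQ: children EHO:{A,C,G}, FQ:{C,G} ∩→ {C,G}; cost 0
[col 0] EFHOQT: children EFHOQ:{C,G}, T:{G} ∩→ {G}; cost 0
[col 1] EO: children E:{T}, O:{T} ∩→ {T}; cost 0
[col 1] EHO: children EO:{T}, H:{C} ∪→ {C,T}; cost 1
[col 1] FQ: children F:{A}, Q:{A} ∩→ {A}; cost 0
[col 1] EFHOQ: children EHO:{C,T}, FQ:{A} ∪→ {A,C,T}; cost 1
[col 1] EFHOQT: children EFHOQ:{A,C,T}, T:{A} ∩→ {A}; cost 0
[col 2] EO: children E:{A}, O:{G} ∪→ {A,G}; cost 1
[col 2] EHO: children EO:{A,G}, H:{G} ∩→ {G}; cost 0
[col 2] FQ: children F:{C}, Q:{T} ∪→ {C,T}; cost 1
[col 2] EFHOQ: children EHO:{G}, FQ:{C,T} ∪→ {C,G,T}; cost 1
[col 2] EFHOQT: children EFHOQ:{C,G,T}, T:{T} ∩→ {T}; cost 0
per-site changes: [3, 2, 3]; total = 8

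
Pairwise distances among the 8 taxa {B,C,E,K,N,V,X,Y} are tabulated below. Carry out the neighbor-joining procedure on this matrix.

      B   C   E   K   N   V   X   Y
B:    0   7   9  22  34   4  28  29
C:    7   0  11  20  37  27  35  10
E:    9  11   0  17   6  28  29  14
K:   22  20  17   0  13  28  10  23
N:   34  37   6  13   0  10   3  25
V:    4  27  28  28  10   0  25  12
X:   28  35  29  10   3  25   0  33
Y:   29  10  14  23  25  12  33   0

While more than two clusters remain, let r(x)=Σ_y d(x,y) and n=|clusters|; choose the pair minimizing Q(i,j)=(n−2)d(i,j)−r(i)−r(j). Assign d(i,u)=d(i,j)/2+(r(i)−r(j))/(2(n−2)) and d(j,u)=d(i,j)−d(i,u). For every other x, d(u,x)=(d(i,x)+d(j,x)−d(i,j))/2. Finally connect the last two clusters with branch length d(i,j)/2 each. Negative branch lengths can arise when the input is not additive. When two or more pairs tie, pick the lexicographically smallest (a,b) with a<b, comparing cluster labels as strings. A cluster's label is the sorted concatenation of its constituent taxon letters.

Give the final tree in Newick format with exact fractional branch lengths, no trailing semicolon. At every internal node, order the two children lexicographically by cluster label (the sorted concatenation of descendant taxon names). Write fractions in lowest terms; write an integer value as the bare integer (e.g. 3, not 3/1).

iteration 1: select N,X (d=3, Q=-273); attach at lengths (-17/12, 53/12); label the merged cluster NX
  updated: d(B,NX)=59/2, d(C,NX)=69/2, d(E,NX)=16, d(K,NX)=10, d(NX,V)=16, d(NX,Y)=55/2
iteration 2: select K,NX (d=10, Q=-407/2); attach at lengths (73/20, 127/20); label the merged cluster KNX
  updated: d(B,KNX)=83/4, d(C,KNX)=89/4, d(E,KNX)=23/2, d(KNX,V)=17, d(KNX,Y)=81/4
iteration 3: select B,V (d=4, Q=-567/4); attach at lengths (-9/32, 137/32); label the merged cluster BV
  updated: d(BV,C)=15, d(BV,E)=33/2, d(BV,KNX)=135/8, d(BV,Y)=37/2
iteration 4: select C,Y (d=10, Q=-91); attach at lengths (17/4, 23/4); label the merged cluster CY
  updated: d(BV,CY)=47/4, d(CY,E)=15/2, d(CY,KNX)=65/4
iteration 5: select BV,CY (d=47/4, Q=-457/8); attach at lengths (265/32, 111/32); label the merged cluster BCVY
  updated: d(BCVY,E)=49/8, d(BCVY,KNX)=171/16
iteration 6: select BCVY,E (d=49/8, Q=-453/16); attach at lengths (85/32, 111/32); label the merged cluster BCEVY
  updated: d(BCEVY,KNX)=257/32
iteration 7: select BCEVY,KNX (d=257/32); attach at lengths (257/64, 257/64); label the merged cluster BCEKNVXY
final tree: ((((B:-9/32,V:137/32):265/32,(C:17/4,Y:23/4):111/32):85/32,E:111/32):257/64,(K:73/20,(N:-17/12,X:53/12):127/20):257/64)
total length: 1693/32

((((B:-9/32,V:137/32):265/32,(C:17/4,Y:23/4):111/32):85/32,E:111/32):257/64,(K:73/20,(N:-17/12,X:53/12):127/20):257/64)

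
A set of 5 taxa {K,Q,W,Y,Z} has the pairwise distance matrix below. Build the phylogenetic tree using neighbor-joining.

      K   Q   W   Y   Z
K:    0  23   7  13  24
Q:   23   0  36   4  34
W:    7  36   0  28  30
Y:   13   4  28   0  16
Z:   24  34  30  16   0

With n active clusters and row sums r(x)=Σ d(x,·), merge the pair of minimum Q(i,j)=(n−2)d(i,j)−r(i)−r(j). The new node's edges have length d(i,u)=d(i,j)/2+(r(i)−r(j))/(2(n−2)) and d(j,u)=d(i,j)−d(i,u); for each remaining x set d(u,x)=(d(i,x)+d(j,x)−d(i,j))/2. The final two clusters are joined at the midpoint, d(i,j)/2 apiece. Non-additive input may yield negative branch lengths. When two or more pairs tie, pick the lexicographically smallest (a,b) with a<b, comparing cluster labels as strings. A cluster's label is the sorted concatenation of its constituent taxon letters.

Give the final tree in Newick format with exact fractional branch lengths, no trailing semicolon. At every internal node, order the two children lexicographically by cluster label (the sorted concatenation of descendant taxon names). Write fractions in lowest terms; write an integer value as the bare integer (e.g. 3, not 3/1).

iteration 1: select K,W (d=7, Q=-147); attach at lengths (-13/6, 55/6); label the merged cluster KW
  updated: d(KW,Q)=26, d(KW,Y)=17, d(KW,Z)=47/2
iteration 2: select KW,Z (d=47/2, Q=-93); attach at lengths (10, 27/2); label the merged cluster KWZ
  updated: d(KWZ,Q)=73/4, d(KWZ,Y)=19/4
iteration 3: select KWZ,Q (d=73/4, Q=-27); attach at lengths (19/2, 35/4); label the merged cluster KQWZ
  updated: d(KQWZ,Y)=-19/4
iteration 4: select KQWZ,Y (d=-19/4); attach at lengths (-19/8, -19/8); label the merged cluster KQWYZ
final tree: ((((K:-13/6,W:55/6):10,Z:27/2):19/2,Q:35/4):-19/8,Y:-19/8)
total length: 44

((((K:-13/6,W:55/6):10,Z:27/2):19/2,Q:35/4):-19/8,Y:-19/8)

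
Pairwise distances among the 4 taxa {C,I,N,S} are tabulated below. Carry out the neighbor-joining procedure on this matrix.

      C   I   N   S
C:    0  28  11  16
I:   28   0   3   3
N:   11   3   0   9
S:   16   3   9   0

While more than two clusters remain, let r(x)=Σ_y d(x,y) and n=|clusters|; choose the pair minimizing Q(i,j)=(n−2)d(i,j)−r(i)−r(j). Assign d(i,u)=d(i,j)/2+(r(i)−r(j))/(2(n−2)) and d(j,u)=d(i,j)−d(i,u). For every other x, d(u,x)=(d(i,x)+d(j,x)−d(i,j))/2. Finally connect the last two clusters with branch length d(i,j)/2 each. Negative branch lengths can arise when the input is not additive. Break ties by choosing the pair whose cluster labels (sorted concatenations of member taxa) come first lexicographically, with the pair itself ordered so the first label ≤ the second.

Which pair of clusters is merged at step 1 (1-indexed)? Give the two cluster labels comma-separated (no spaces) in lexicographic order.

C,N

iteration 1: select C,N (d=11, Q=-56); attach at lengths (27/2, -5/2); label the merged cluster CN
  updated: d(CN,I)=10, d(CN,S)=7
iteration 2: select CN,I (d=10, Q=-20); attach at lengths (7, 3); label the merged cluster CIN
  updated: d(CIN,S)=0
iteration 3: select CIN,S (d=0); attach at lengths (0, 0); label the merged cluster CINS
final tree: (((C:27/2,N:-5/2):7,I:3):0,S:0)
total length: 21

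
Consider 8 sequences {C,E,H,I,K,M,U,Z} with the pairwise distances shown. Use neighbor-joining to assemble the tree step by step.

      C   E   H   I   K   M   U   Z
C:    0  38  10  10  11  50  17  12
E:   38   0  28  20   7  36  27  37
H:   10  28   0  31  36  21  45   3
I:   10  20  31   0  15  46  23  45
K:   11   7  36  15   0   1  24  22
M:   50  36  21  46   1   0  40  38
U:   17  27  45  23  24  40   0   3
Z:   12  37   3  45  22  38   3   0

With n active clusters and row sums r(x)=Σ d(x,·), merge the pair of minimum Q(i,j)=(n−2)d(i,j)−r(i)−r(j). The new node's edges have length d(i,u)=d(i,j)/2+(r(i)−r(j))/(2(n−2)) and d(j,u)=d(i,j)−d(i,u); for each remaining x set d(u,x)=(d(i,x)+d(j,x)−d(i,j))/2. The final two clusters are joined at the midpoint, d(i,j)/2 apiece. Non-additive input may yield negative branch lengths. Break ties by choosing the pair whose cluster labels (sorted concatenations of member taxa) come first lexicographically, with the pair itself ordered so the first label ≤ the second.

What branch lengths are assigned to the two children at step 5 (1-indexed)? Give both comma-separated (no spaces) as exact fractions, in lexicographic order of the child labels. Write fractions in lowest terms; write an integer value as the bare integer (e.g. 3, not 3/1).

iteration 1: select K,M (d=1, Q=-342); attach at lengths (-55/6, 61/6); label the merged cluster KM
  updated: d(C,KM)=30, d(E,KM)=21, d(H,KM)=28, d(I,KM)=30, d(KM,U)=63/2, d(KM,Z)=59/2
iteration 2: select U,Z (d=3, Q=-261); attach at lengths (16/5, -1/5); label the merged cluster UZ
  updated: d(C,UZ)=13, d(E,UZ)=61/2, d(H,UZ)=45/2, d(I,UZ)=65/2, d(KM,UZ)=29
iteration 3: select E,KM (d=21, Q=-383/2); attach at lengths (167/16, 169/16); label the merged cluster EKM
  updated: d(C,EKM)=47/2, d(EKM,H)=35/2, d(EKM,I)=29/2, d(EKM,UZ)=77/4
iteration 4: select EKM,I (d=29/2, Q=-477/4); attach at lengths (121/24, 227/24); label the merged cluster EIKM
  updated: d(C,EIKM)=19/2, d(EIKM,H)=17, d(EIKM,UZ)=149/8
iteration 5: select C,H (d=10, Q=-62); attach at lengths (3/4, 37/4); label the merged cluster CH
  updated: d(CH,EIKM)=33/4, d(CH,UZ)=51/4
iteration 6: select CH,EIKM (d=33/4, Q=-317/8); attach at lengths (19/16, 113/16); label the merged cluster CEHIKM
  updated: d(CEHIKM,UZ)=185/16
iteration 7: select CEHIKM,UZ (d=185/16); attach at lengths (185/32, 185/32); label the merged cluster CEHIKMUZ
final tree: (((C:3/4,H:37/4):19/16,((E:167/16,(K:-55/6,M:61/6):169/16):121/24,I:227/24):113/16):185/32,(U:16/5,Z:-1/5):185/32)
total length: 1109/16

3/4,37/4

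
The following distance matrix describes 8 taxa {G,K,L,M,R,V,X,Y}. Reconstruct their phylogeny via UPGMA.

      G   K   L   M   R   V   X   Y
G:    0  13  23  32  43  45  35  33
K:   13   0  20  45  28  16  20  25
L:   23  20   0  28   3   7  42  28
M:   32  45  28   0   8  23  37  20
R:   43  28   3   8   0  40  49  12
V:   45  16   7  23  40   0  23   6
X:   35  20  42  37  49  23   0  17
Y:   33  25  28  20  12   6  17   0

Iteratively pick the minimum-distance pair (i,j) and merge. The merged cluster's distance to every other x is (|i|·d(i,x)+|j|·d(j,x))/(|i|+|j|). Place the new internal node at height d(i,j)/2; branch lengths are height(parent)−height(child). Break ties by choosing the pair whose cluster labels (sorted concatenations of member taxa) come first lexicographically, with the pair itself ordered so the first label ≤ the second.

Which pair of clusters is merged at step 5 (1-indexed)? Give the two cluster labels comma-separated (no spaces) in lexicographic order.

iteration 1: select L,R (d=3); attach at lengths (3/2, 3/2); label the merged cluster LR
  updated: d(G,LR)=33, d(K,LR)=24, d(LR,M)=18, d(LR,V)=47/2, d(LR,X)=91/2, d(LR,Y)=20
iteration 2: select V,Y (d=6); attach at lengths (3, 3); label the merged cluster VY
  updated: d(G,VY)=39, d(K,VY)=41/2, d(LR,VY)=87/4, d(M,VY)=43/2, d(VY,X)=20
iteration 3: select G,K (d=13); attach at lengths (13/2, 13/2); label the merged cluster GK
  updated: d(GK,LR)=57/2, d(GK,M)=77/2, d(GK,VY)=119/4, d(GK,X)=55/2
iteration 4: select LR,M (d=18); attach at lengths (15/2, 9); label the merged cluster LMR
  updated: d(GK,LMR)=191/6, d(LMR,VY)=65/3, d(LMR,X)=128/3
iteration 5: select VY,X (d=20); attach at lengths (7, 10); label the merged cluster VXY
  updated: d(GK,VXY)=29, d(LMR,VXY)=86/3
iteration 6: select LMR,VXY (d=86/3); attach at lengths (16/3, 13/3); label the merged cluster LMRVXY
  updated: d(GK,LMRVXY)=365/12
iteration 7: select GK,LMRVXY (d=365/12); attach at lengths (209/24, 7/8); label the merged cluster GKLMRVXY
final tree: ((G:13/2,K:13/2):209/24,(((L:3/2,R:3/2):15/2,M:9):16/3,((V:3,Y:3):7,X:10):13/3):7/8)
total length: 299/4

VY,X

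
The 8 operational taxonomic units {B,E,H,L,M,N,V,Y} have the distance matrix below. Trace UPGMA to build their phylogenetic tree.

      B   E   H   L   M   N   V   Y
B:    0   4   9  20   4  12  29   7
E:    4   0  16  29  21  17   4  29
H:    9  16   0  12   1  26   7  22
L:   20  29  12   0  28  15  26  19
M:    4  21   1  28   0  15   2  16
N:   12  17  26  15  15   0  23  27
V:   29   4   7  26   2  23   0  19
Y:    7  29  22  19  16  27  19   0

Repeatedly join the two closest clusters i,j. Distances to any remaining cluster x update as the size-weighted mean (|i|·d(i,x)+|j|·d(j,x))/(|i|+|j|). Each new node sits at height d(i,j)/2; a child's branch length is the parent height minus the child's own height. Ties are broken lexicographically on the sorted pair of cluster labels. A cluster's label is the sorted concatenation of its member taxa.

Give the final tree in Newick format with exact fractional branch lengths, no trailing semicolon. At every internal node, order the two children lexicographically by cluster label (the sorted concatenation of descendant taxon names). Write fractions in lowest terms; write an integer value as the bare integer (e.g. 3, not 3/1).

((((B:2,E:2):59/12,((H:1/2,M:1/2):7/4,V:9/4):14/3):143/60,Y:93/10):77/60,(L:15/2,N:15/2):37/12)

step 1: merge (H,M) at d=1; branch lengths H→1/2, M→1/2; new cluster HM
  updated: d(B,HM)=13/2, d(E,HM)=37/2, d(HM,L)=20, d(HM,N)=41/2, d(HM,V)=9/2, d(HM,Y)=19
step 2: merge (B,E) at d=4; branch lengths B→2, E→2; new cluster BE
  updated: d(BE,HM)=25/2, d(BE,L)=49/2, d(BE,N)=29/2, d(BE,V)=33/2, d(BE,Y)=18
step 3: merge (HM,V) at d=9/2; branch lengths HM→7/4, V→9/4; new cluster HMV
  updated: d(BE,HMV)=83/6, d(HMV,L)=22, d(HMV,N)=64/3, d(HMV,Y)=19
step 4: merge (BE,HMV) at d=83/6; branch lengths BE→59/12, HMV→14/3; new cluster BEHMV
  updated: d(BEHMV,L)=23, d(BEHMV,N)=93/5, d(BEHMV,Y)=93/5
step 5: merge (L,N) at d=15; branch lengths L→15/2, N→15/2; new cluster LN
  updated: d(BEHMV,LN)=104/5, d(LN,Y)=23
step 6: merge (BEHMV,Y) at d=93/5; branch lengths BEHMV→143/60, Y→93/10; new cluster BEHMVY
  updated: d(BEHMVY,LN)=127/6
step 7: merge (BEHMVY,LN) at d=127/6; branch lengths BEHMVY→77/60, LN→37/12; new cluster BEHLMNVY
final tree: ((((B:2,E:2):59/12,((H:1/2,M:1/2):7/4,V:9/4):14/3):143/60,Y:93/10):77/60,(L:15/2,N:15/2):37/12)
total length: 1489/30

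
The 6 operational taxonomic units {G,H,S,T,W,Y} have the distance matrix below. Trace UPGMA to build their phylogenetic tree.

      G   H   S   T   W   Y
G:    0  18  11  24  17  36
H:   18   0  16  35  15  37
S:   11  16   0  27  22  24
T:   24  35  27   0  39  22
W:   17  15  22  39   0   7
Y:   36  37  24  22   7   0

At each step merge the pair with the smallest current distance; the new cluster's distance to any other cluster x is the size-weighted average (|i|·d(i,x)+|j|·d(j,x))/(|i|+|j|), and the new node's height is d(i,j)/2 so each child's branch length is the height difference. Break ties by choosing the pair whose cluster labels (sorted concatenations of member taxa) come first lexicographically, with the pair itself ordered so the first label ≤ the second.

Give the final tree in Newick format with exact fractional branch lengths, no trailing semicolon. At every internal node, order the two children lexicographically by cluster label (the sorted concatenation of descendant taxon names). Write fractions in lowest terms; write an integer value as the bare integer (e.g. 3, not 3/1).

1. join W+Y (d=7) ⇒ WY; edges |W|=7/2, |Y|=7/2
  updated: d(G,WY)=53/2, d(H,WY)=26, d(S,WY)=23, d(T,WY)=61/2
2. join G+S (d=11) ⇒ GS; edges |G|=11/2, |S|=11/2
  updated: d(GS,H)=17, d(GS,T)=51/2, d(GS,WY)=99/4
3. join GS+H (d=17) ⇒ GHS; edges |GS|=3, |H|=17/2
  updated: d(GHS,T)=86/3, d(GHS,WY)=151/6
4. join GHS+WY (d=151/6) ⇒ GHSWY; edges |GHS|=49/12, |WY|=109/12
  updated: d(GHSWY,T)=147/5
5. join GHSWY+T (d=147/5) ⇒ GHSTWY; edges |GHSWY|=127/60, |T|=147/10
final tree: ((((G:11/2,S:11/2):3,H:17/2):49/12,(W:7/2,Y:7/2):109/12):127/60,T:147/10)
total length: 3569/60

((((G:11/2,S:11/2):3,H:17/2):49/12,(W:7/2,Y:7/2):109/12):127/60,T:147/10)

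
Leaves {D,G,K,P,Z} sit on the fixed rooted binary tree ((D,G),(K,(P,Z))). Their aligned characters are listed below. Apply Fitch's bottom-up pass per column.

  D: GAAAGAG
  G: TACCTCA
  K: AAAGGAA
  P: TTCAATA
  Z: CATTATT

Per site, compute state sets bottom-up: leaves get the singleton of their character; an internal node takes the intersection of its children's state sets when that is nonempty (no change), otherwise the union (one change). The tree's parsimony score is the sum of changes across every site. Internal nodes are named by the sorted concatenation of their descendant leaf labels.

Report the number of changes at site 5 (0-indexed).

2

[col 0] DG: children D:{G}, G:{T} ∪→ {G,T}; cost 1
[col 0] PZ: children P:{T}, Z:{C} ∪→ {C,T}; cost 1
[col 0] KPZ: children K:{A}, PZ:{C,T} ∪→ {A,C,T}; cost 1
[col 0] DGKPZ: children DG:{G,T}, KPZ:{A,C,T} ∩→ {T}; cost 0
[col 1] DG: children D:{A}, G:{A} ∩→ {A}; cost 0
[col 1] PZ: children P:{T}, Z:{A} ∪→ {A,T}; cost 1
[col 1] KPZ: children K:{A}, PZ:{A,T} ∩→ {A}; cost 0
[col 1] DGKPZ: children DG:{A}, KPZ:{A} ∩→ {A}; cost 0
[col 2] DG: children D:{A}, G:{C} ∪→ {A,C}; cost 1
[col 2] PZ: children P:{C}, Z:{T} ∪→ {C,T}; cost 1
[col 2] KPZ: children K:{A}, PZ:{C,T} ∪→ {A,C,T}; cost 1
[col 2] DGKPZ: children DG:{A,C}, KPZ:{A,C,T} ∩→ {A,C}; cost 0
[col 3] DG: children D:{A}, G:{C} ∪→ {A,C}; cost 1
[col 3] PZ: children P:{A}, Z:{T} ∪→ {A,T}; cost 1
[col 3] KPZ: children K:{G}, PZ:{A,T} ∪→ {A,G,T}; cost 1
[col 3] DGKPZ: children DG:{A,C}, KPZ:{A,G,T} ∩→ {A}; cost 0
[col 4] DG: children D:{G}, G:{T} ∪→ {G,T}; cost 1
[col 4] PZ: children P:{A}, Z:{A} ∩→ {A}; cost 0
[col 4] KPZ: children K:{G}, PZ:{A} ∪→ {A,G}; cost 1
[col 4] DGKPZ: children DG:{G,T}, KPZ:{A,G} ∩→ {G}; cost 0
[col 5] DG: children D:{A}, G:{C} ∪→ {A,C}; cost 1
[col 5] PZ: children P:{T}, Z:{T} ∩→ {T}; cost 0
[col 5] KPZ: children K:{A}, PZ:{T} ∪→ {A,T}; cost 1
[col 5] DGKPZ: children DG:{A,C}, KPZ:{A,T} ∩→ {A}; cost 0
[col 6] DG: children D:{G}, G:{A} ∪→ {A,G}; cost 1
[col 6] PZ: children P:{A}, Z:{T} ∪→ {A,T}; cost 1
[col 6] KPZ: children K:{A}, PZ:{A,T} ∩→ {A}; cost 0
[col 6] DGKPZ: children DG:{A,G}, KPZ:{A} ∩→ {A}; cost 0
per-site changes: [3, 1, 3, 3, 2, 2, 2]; total = 16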